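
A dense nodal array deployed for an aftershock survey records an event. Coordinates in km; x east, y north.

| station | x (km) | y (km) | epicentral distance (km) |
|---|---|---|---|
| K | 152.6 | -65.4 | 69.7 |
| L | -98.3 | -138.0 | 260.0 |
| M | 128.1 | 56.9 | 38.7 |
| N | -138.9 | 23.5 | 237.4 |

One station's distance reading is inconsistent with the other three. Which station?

Solve using three stations at a time. Using L, M, N (subtract circle equations pairwise → linear system) gives (x, y) ≈ (98.4, 32.1).
Distances from that point to each station vs reported:
  K: calculated 111.6 vs reported 69.7 → residual 41.9 km
  L: calculated 260.0 vs reported 260.0 → residual 0.0 km
  M: calculated 38.7 vs reported 38.7 → residual 0.0 km
  N: calculated 237.4 vs reported 237.4 → residual 0.0 km
L, M, N are mutually consistent (residuals ≈ 0); K is off by 41.9 km.

K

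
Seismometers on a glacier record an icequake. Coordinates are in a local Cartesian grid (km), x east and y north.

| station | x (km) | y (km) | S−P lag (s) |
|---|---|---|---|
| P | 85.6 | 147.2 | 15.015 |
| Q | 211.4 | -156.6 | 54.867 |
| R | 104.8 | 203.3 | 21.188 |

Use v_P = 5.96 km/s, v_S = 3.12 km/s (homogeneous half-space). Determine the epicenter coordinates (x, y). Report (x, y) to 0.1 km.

Distance from S−P lag: d = Δt · v_P v_S / (v_P − v_S) = Δt · (5.96·3.12)/(5.96−3.12) ≈ 6.5476·Δt.
So d_P = 98.31, d_Q = 359.25, d_R = 138.73 km.
Circle about each station: (x − 85.6)² + (y − 147.2)² = 98.31²; (x − 211.4)² + (y + 156.6)² = 359.25²; (x − 104.8)² + (y − 203.3)² = 138.73².
Subtracting the P equation from the Q and R equations removes the quadratic terms:
251.6 x − 607.6 y = -79177.39
38.4 x + 112.2 y = 13737.57
Solving the 2×2 system: x ≈ -10.4, y ≈ 126.0 km.

x ≈ -10.4 km, y ≈ 126.0 km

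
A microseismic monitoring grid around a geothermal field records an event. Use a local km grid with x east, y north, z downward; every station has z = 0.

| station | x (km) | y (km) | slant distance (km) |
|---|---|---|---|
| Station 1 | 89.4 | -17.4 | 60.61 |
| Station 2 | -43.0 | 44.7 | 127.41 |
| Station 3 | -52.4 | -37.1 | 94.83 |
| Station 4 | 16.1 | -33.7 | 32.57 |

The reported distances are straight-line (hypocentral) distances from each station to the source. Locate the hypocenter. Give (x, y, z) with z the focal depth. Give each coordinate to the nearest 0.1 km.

x ≈ 40.5 km, y ≈ -50.6 km, depth ≈ 13.4 km

Each station gives a sphere (x−x_i)² + (y−y_i)² + z² = d_i² (stations at z=0).
Subtracting the Station 1 sphere from Station 2 and Station 3: z² cancels, leaving linear equations in x and y:
-264.8 x + 124.2 y = -17007.77
-283.6 x − 39.4 y = -9492.11
Solving: x ≈ 40.499, y ≈ -50.593 km (keep extra digits for the depth step; rounded: 40.5, -50.6).
Then from the Station 1 sphere: z² = 60.61² − (x − 89.4)² − (y + 17.4)² with x = 40.499, y = -50.593, so z ≈ 13.435 ≈ 13.4 km.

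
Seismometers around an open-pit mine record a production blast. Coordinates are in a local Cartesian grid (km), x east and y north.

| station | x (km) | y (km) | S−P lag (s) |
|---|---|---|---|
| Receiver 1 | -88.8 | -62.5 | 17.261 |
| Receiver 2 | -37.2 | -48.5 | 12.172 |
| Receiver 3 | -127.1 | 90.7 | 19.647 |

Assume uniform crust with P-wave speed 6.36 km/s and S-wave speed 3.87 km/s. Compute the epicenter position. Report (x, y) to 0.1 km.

56.4 km east, 27.1 km north

Distance from S−P lag: d = Δt · v_P v_S / (v_P − v_S) = Δt · (6.36·3.87)/(6.36−3.87) ≈ 9.8848·Δt.
So d_Receiver 1 = 170.62, d_Receiver 2 = 120.32, d_Receiver 3 = 194.21 km.
Circle about each station: (x + 88.8)² + (y + 62.5)² = 170.62²; (x + 37.2)² + (y + 48.5)² = 120.32²; (x + 127.1)² + (y − 90.7)² = 194.21².
Subtracting the Receiver 1 equation from the Receiver 2 and Receiver 3 equations removes the quadratic terms:
103.2 x + 28.0 y = 6578.68
-76.6 x + 306.4 y = 3982.87
Solving the 2×2 system: x ≈ 56.4, y ≈ 27.1 km.
Check against Receiver 1 (with the unrounded x, y): √((x + 88.8)²+(y + 62.5)²) = 170.61 ≈ 170.62 km. ✓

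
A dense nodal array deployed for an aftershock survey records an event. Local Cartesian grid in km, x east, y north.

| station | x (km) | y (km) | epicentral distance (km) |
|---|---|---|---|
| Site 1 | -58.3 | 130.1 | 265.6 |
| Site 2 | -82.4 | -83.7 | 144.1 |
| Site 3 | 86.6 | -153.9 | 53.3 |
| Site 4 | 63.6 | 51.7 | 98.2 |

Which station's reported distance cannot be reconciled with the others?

Solve using three stations at a time. Using Site 1, Site 2, Site 3 (subtract circle equations pairwise → linear system) gives (x, y) ≈ (59.7, -107.9).
Distances from that point to each station vs reported:
  Site 1: calculated 265.6 vs reported 265.6 → residual 0.0 km
  Site 2: calculated 144.1 vs reported 144.1 → residual 0.0 km
  Site 3: calculated 53.3 vs reported 53.3 → residual 0.0 km
  Site 4: calculated 159.6 vs reported 98.2 → residual 61.4 km
Site 1, Site 2, Site 3 are mutually consistent (residuals ≈ 0); Site 4 is off by 61.4 km.

Site 4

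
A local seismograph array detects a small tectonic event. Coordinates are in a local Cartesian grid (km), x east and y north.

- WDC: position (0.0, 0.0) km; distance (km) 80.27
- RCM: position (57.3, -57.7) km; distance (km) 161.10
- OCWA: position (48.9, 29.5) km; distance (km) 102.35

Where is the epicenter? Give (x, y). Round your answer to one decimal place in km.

-47.1 km east, 65.0 km north

Circle about each station: x² + y² = 80.27²; (x − 57.3)² + (y + 57.7)² = 161.10²; (x − 48.9)² + (y − 29.5)² = 102.35².
Subtracting the WDC equation from the RCM and OCWA equations removes the quadratic terms:
114.6 x − 115.4 y = -12897.36
97.8 x + 59.0 y = -770.79
Solving the 2×2 system: x ≈ -47.1, y ≈ 65.0 km.
Check against WDC (with the unrounded x, y): √(x²+y²) = 80.26 ≈ 80.27 km. ✓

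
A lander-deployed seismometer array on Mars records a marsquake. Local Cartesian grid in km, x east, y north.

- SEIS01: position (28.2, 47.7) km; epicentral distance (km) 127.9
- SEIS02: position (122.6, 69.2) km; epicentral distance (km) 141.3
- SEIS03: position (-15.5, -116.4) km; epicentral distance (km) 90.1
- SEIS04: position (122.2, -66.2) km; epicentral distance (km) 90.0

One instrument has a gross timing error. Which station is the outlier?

Solve using three stations at a time. Using SEIS02, SEIS03, SEIS04 (subtract circle equations pairwise → linear system) gives (x, y) ≈ (35.5, -42.1).
Distances from that point to each station vs reported:
  SEIS01: calculated 90.1 vs reported 127.9 → residual 37.8 km
  SEIS02: calculated 141.3 vs reported 141.3 → residual 0.0 km
  SEIS03: calculated 90.1 vs reported 90.1 → residual 0.0 km
  SEIS04: calculated 90.0 vs reported 90.0 → residual 0.0 km
SEIS02, SEIS03, SEIS04 are mutually consistent (residuals ≈ 0); SEIS01 is off by 37.8 km.

SEIS01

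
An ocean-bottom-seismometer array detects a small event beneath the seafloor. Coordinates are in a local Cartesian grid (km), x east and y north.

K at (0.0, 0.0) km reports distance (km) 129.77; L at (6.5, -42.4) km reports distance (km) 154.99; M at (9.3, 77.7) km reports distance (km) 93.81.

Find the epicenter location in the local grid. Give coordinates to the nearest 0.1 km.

Circle about each station: x² + y² = 129.77²; (x − 6.5)² + (y + 42.4)² = 154.99²; (x − 9.3)² + (y − 77.7)² = 93.81².
Subtracting the K equation from the L and M equations removes the quadratic terms:
13.0 x − 84.8 y = -5341.64
18.6 x + 155.4 y = 14163.72
Solving the 2×2 system: x ≈ 103.1, y ≈ 78.8 km.
Check against K (with the unrounded x, y): √(x²+y²) = 129.79 ≈ 129.77 km. ✓

(103.1, 78.8)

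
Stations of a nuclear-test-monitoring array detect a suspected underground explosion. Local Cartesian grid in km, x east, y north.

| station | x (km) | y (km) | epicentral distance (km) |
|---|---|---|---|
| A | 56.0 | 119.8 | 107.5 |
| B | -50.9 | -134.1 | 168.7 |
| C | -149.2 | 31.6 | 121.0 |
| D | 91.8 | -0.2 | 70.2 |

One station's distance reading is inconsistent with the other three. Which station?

Solve using three stations at a time. Using A, B, D (subtract circle equations pairwise → linear system) gives (x, y) ≈ (23.7, 17.2).
Distances from that point to each station vs reported:
  A: calculated 107.5 vs reported 107.5 → residual 0.0 km
  B: calculated 168.7 vs reported 168.7 → residual 0.0 km
  C: calculated 173.5 vs reported 121.0 → residual 52.5 km
  D: calculated 70.3 vs reported 70.2 → residual 0.1 km
A, B, D are mutually consistent (residuals ≈ 0); C is off by 52.5 km.

C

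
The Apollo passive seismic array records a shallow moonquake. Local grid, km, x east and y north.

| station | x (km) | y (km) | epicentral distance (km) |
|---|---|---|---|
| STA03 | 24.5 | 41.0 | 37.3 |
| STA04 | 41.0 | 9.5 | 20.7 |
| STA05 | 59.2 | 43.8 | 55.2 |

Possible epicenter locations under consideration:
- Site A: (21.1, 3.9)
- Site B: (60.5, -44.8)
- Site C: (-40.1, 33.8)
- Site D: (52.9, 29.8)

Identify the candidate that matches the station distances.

Site A

For each candidate, compare |candidate − station| to the reported distance:
Site A: residuals STA03 0.0, STA04 0.0, STA05 0.0 → max 0.0 km
Site B: residuals STA03 55.7, STA04 37.0, STA05 33.4 → max 55.7 km
Site C: residuals STA03 27.7, STA04 64.0, STA05 44.6 → max 64.0 km
Site D: residuals STA03 6.8, STA04 2.8, STA05 39.8 → max 39.8 km
Only Site A has all residuals ≈ 0.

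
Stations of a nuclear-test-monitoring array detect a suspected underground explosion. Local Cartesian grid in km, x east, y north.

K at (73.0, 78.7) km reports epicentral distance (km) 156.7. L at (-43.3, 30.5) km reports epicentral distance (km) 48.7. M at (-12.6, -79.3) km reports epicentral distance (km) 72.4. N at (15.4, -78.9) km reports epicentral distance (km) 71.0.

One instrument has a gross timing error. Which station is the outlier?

N

Solve using three stations at a time. Using K, L, M (subtract circle equations pairwise → linear system) gives (x, y) ≈ (-50.6, -17.7).
Distances from that point to each station vs reported:
  K: calculated 156.7 vs reported 156.7 → residual 0.0 km
  L: calculated 48.7 vs reported 48.7 → residual 0.0 km
  M: calculated 72.4 vs reported 72.4 → residual 0.0 km
  N: calculated 90.0 vs reported 71.0 → residual 19.0 km
K, L, M are mutually consistent (residuals ≈ 0); N is off by 19.0 km.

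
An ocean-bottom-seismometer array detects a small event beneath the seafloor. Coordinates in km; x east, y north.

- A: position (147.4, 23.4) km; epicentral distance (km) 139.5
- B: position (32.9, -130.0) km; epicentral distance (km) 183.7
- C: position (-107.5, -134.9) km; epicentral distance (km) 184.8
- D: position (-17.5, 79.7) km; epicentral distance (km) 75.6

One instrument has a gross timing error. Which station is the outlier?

B

Solve using three stations at a time. Using A, C, D (subtract circle equations pairwise → linear system) gives (x, y) ≈ (8.7, 8.8).
Distances from that point to each station vs reported:
  A: calculated 139.5 vs reported 139.5 → residual 0.0 km
  B: calculated 140.9 vs reported 183.7 → residual 42.8 km
  C: calculated 184.8 vs reported 184.8 → residual 0.0 km
  D: calculated 75.6 vs reported 75.6 → residual 0.0 km
A, C, D are mutually consistent (residuals ≈ 0); B is off by 42.8 km.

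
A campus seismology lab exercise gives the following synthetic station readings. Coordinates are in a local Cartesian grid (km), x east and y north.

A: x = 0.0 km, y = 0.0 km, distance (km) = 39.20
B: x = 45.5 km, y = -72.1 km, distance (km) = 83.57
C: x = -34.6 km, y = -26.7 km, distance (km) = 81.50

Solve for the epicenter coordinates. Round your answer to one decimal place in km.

37.6 km east, 11.1 km north

Circle about each station: x² + y² = 39.20²; (x − 45.5)² + (y + 72.1)² = 83.57²; (x + 34.6)² + (y + 26.7)² = 81.50².
Subtracting pairs of circle equations eliminates x²+y² and gives linear equations (the radical axes):
91.0 x − 144.2 y = 1821.36
-69.2 x − 53.4 y = -3195.56
Solving the 2×2 system: x ≈ 37.6, y ≈ 11.1 km.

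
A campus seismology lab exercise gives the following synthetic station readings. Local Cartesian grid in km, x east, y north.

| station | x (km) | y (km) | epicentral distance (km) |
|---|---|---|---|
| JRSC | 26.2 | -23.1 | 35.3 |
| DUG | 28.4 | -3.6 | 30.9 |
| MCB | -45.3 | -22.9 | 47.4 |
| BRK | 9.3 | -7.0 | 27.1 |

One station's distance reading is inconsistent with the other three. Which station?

BRK

Solve using three stations at a time. Using JRSC, DUG, MCB (subtract circle equations pairwise → linear system) gives (x, y) ≈ (-2.5, -2.5).
Distances from that point to each station vs reported:
  JRSC: calculated 35.3 vs reported 35.3 → residual 0.0 km
  DUG: calculated 30.9 vs reported 30.9 → residual 0.0 km
  MCB: calculated 47.4 vs reported 47.4 → residual 0.0 km
  BRK: calculated 12.6 vs reported 27.1 → residual 14.5 km
JRSC, DUG, MCB are mutually consistent (residuals ≈ 0); BRK is off by 14.5 km.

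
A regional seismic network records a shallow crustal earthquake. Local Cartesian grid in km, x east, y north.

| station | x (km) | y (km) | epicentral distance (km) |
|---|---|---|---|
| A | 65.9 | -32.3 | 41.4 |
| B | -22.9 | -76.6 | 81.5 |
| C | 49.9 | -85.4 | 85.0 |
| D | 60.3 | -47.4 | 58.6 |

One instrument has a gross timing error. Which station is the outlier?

A

Solve using three stations at a time. Using B, C, D (subtract circle equations pairwise → linear system) gives (x, y) ≈ (18.5, -6.5).
Distances from that point to each station vs reported:
  A: calculated 54.0 vs reported 41.4 → residual 12.6 km
  B: calculated 81.4 vs reported 81.5 → residual 0.1 km
  C: calculated 84.9 vs reported 85.0 → residual 0.1 km
  D: calculated 58.5 vs reported 58.6 → residual 0.1 km
B, C, D are mutually consistent (residuals ≈ 0); A is off by 12.6 km.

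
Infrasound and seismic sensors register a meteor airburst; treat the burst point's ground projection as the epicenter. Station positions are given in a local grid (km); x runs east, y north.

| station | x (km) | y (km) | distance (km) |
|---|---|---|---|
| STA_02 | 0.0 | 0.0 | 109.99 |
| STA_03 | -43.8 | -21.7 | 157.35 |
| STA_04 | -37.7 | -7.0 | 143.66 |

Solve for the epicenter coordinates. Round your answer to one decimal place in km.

79.7 km east, 75.8 km north

Circle about each station: x² + y² = 109.99²; (x + 43.8)² + (y + 21.7)² = 157.35²; (x + 37.7)² + (y + 7.0)² = 143.66².
Subtracting the STA_02 equation from the STA_03 and STA_04 equations removes the quadratic terms:
-87.6 x − 43.4 y = -10271.89
-75.4 x − 14.0 y = -7070.11
Solving the 2×2 system: x ≈ 79.7, y ≈ 75.8 km.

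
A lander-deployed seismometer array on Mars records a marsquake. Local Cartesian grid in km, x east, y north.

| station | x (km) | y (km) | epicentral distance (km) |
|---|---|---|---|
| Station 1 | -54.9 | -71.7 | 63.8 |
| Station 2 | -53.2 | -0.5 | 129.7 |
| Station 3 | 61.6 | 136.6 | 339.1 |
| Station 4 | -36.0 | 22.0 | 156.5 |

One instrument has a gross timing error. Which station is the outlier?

Solve using three stations at a time. Using Station 1, Station 2, Station 4 (subtract circle equations pairwise → linear system) gives (x, y) ≈ (-90.3, -124.8).
Distances from that point to each station vs reported:
  Station 1: calculated 63.8 vs reported 63.8 → residual 0.0 km
  Station 2: calculated 129.7 vs reported 129.7 → residual 0.0 km
  Station 3: calculated 302.3 vs reported 339.1 → residual 36.8 km
  Station 4: calculated 156.5 vs reported 156.5 → residual 0.0 km
Station 1, Station 2, Station 4 are mutually consistent (residuals ≈ 0); Station 3 is off by 36.8 km.

Station 3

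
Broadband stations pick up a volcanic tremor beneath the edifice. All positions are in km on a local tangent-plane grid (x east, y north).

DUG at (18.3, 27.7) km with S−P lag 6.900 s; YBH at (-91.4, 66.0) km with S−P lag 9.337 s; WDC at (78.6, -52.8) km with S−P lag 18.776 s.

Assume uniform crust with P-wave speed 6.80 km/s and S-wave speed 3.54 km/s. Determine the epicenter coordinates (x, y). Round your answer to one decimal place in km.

-32.6 km east, 30.0 km north

Distance from S−P lag: d = Δt · v_P v_S / (v_P − v_S) = Δt · (6.80·3.54)/(6.80−3.54) ≈ 7.3840·Δt.
So d_DUG = 50.95, d_YBH = 68.94, d_WDC = 138.64 km.
Circle about each station: (x − 18.3)² + (y − 27.7)² = 50.95²; (x + 91.4)² + (y − 66.0)² = 68.94²; (x − 78.6)² + (y + 52.8)² = 138.64².
Subtracting the DUG equation from the YBH and WDC equations removes the quadratic terms:
-219.4 x + 76.6 y = 9450.96
120.6 x − 161.0 y = -8761.53
Solving the 2×2 system: x ≈ -32.6, y ≈ 30.0 km.
Check against DUG (with the unrounded x, y): √((x − 18.3)²+(y − 27.7)²) = 50.96 ≈ 50.95 km. ✓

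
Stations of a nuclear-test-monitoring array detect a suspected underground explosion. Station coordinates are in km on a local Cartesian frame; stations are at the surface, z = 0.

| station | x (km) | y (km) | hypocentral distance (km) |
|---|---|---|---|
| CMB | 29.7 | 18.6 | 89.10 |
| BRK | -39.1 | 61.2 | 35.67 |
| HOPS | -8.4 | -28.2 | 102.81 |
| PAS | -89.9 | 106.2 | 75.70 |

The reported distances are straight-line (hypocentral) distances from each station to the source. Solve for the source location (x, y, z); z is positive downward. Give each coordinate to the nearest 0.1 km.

(-38.6, 63.4, 35.6)

Each station gives a sphere (x−x_i)² + (y−y_i)² + z² = d_i² (stations at z=0).
Subtracting the CMB sphere from BRK and HOPS: z² cancels, leaving linear equations in x and y:
-137.6 x + 85.2 y = 10712.66
-76.2 x − 93.6 y = -2993.34
Solving: x ≈ -38.596, y ≈ 63.401 km (keep extra digits for the depth step; rounded: -38.6, 63.4).
Then from the CMB sphere: z² = 89.10² − (x − 29.7)² − (y − 18.6)² with x = -38.596, y = 63.401, so z ≈ 35.600 ≈ 35.6 km.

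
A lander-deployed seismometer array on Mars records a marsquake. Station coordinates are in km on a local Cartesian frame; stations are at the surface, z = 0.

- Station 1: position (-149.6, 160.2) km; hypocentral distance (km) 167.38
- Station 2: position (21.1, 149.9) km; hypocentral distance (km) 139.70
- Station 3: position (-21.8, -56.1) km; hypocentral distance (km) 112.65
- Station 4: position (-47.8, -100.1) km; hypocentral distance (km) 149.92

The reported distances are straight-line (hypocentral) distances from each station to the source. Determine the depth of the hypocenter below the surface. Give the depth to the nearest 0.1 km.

z ≈ 53.6 km

Each station gives a sphere (x−x_i)² + (y−y_i)² + z² = d_i² (stations at z=0).
Subtracting the Station 1 sphere from Station 2 and Station 3: z² cancels, leaving linear equations in x and y:
341.4 x − 20.6 y = -16629.01
255.6 x − 432.6 y = -29095.71
Solving: x ≈ -46.301, y ≈ 39.901 km (keep extra digits for the depth step; rounded: -46.3, 39.9).
Then from the Station 1 sphere: z² = 167.38² − (x + 149.6)² − (y − 160.2)² with x = -46.301, y = 39.901, so z ≈ 53.605 ≈ 53.6 km.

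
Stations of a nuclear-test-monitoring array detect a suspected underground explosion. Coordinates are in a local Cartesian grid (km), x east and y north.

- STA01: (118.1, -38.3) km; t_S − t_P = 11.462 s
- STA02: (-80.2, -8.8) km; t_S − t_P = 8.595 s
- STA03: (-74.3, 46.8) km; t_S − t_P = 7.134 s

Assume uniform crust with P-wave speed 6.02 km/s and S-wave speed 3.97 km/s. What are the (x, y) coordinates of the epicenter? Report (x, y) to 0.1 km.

8.4 km east, 38.0 km north

Distance from S−P lag: d = Δt · v_P v_S / (v_P − v_S) = Δt · (6.02·3.97)/(6.02−3.97) ≈ 11.6582·Δt.
So d_STA01 = 133.63, d_STA02 = 100.20, d_STA03 = 83.17 km.
Circle about each station: (x − 118.1)² + (y + 38.3)² = 133.63²; (x + 80.2)² + (y + 8.8)² = 100.20²; (x + 74.3)² + (y − 46.8)² = 83.17².
Subtracting pairs of circle equations eliminates x²+y² and gives linear equations (the radical axes):
-396.6 x + 59.0 y = -1088.08
-384.8 x + 170.2 y = 3235.96
Solving the 2×2 system: x ≈ 8.4, y ≈ 38.0 km.
Check against STA01 (with the unrounded x, y): √((x − 118.1)²+(y + 38.3)²) = 133.63 ≈ 133.63 km. ✓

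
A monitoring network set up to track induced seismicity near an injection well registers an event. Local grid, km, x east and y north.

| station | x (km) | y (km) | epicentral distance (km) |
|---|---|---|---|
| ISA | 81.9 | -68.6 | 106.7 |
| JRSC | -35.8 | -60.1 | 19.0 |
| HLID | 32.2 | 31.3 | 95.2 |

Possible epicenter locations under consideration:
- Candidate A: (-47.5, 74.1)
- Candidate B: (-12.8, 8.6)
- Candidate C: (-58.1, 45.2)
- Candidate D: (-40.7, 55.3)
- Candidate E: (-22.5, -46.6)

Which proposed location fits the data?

For each candidate, compare |candidate − station| to the reported distance:
Candidate A: residuals ISA 85.9, JRSC 115.7, HLID 4.7 → max 115.7 km
Candidate B: residuals ISA 15.5, JRSC 53.4, HLID 44.8 → max 53.4 km
Candidate C: residuals ISA 73.7, JRSC 88.6, HLID 3.8 → max 88.6 km
Candidate D: residuals ISA 67.6, JRSC 96.5, HLID 18.5 → max 96.5 km
Candidate E: residuals ISA 0.0, JRSC 0.0, HLID 0.0 → max 0.0 km
Only Candidate E has all residuals ≈ 0.

Candidate E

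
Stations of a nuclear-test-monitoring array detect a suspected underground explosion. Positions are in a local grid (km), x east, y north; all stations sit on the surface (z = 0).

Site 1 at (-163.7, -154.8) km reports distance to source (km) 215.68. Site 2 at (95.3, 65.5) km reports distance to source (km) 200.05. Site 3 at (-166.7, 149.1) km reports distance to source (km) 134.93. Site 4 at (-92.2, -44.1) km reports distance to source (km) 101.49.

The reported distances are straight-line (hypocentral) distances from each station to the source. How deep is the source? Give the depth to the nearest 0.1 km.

Each station gives a sphere (x−x_i)² + (y−y_i)² + z² = d_i² (stations at z=0).
Subtracting the Site 1 sphere from Site 2 and Site 3: z² cancels, leaving linear equations in x and y:
518.0 x + 440.6 y = -30890.53
-6.0 x + 607.8 y = 27570.73
Solving: x ≈ -97.400, y ≈ 44.400 km (keep extra digits for the depth step; rounded: -97.4, 44.4).
Then from the Site 1 sphere: z² = 215.68² − (x + 163.7)² − (y + 154.8)² with x = -97.400, y = 44.400, so z ≈ 49.412 ≈ 49.4 km.

depth ≈ 49.4 km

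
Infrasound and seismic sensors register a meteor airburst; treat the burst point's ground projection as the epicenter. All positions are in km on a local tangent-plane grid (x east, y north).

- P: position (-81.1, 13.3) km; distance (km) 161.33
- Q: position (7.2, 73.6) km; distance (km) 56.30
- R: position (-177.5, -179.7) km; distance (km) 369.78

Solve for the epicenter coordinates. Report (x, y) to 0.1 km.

Circle about each station: (x + 81.1)² + (y − 13.3)² = 161.33²; (x − 7.2)² + (y − 73.6)² = 56.30²; (x + 177.5)² + (y + 179.7)² = 369.78².
Subtracting the P equation from the Q and R equations removes the quadratic terms:
176.6 x + 120.6 y = 21572.38
-192.8 x − 386.0 y = -53665.64
Solving the 2×2 system: x ≈ 41.3, y ≈ 118.4 km.

x ≈ 41.3 km, y ≈ 118.4 km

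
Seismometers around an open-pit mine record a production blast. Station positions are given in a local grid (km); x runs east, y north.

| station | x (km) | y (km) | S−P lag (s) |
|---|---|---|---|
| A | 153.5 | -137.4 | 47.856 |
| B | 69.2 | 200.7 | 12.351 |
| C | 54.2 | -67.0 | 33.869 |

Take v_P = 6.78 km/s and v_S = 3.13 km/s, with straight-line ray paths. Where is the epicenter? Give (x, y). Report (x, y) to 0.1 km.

Distance from S−P lag: d = Δt · v_P v_S / (v_P − v_S) = Δt · (6.78·3.13)/(6.78−3.13) ≈ 5.8141·Δt.
So d_A = 278.24, d_B = 71.81, d_C = 196.92 km.
Circle about each station: (x − 153.5)² + (y + 137.4)² = 278.24²; (x − 69.2)² + (y − 200.7)² = 71.81²; (x − 54.2)² + (y + 67.0)² = 196.92².
Subtracting the A equation from the B and C equations removes the quadratic terms:
-168.6 x + 676.2 y = 74888.94
-198.6 x + 140.8 y = 3625.64
Solving the 2×2 system: x ≈ 73.2, y ≈ 129.0 km.

(73.2, 129.0)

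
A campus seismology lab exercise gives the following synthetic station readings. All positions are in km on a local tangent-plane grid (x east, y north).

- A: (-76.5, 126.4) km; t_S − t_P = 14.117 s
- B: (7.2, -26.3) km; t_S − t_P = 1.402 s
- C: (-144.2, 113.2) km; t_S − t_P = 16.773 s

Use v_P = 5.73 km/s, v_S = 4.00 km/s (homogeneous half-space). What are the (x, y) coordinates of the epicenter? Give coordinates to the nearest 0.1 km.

(25.3, -30.5)

Distance from S−P lag: d = Δt · v_P v_S / (v_P − v_S) = Δt · (5.73·4.00)/(5.73−4.00) ≈ 13.2486·Δt.
So d_A = 187.03, d_B = 18.57, d_C = 222.22 km.
Circle about each station: (x + 76.5)² + (y − 126.4)² = 187.03²; (x − 7.2)² + (y + 26.3)² = 18.57²; (x + 144.2)² + (y − 113.2)² = 222.22².
Subtracting the A equation from the B and C equations removes the quadratic terms:
167.4 x − 305.4 y = 13549.70
-135.4 x − 26.4 y = -2622.84
Solving the 2×2 system: x ≈ 25.3, y ≈ -30.5 km.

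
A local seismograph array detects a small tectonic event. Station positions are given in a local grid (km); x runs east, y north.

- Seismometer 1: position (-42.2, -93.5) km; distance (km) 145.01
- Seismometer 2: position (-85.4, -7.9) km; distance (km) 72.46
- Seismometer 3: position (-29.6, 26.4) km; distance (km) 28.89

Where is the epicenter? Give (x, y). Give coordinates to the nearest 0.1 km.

Circle about each station: (x + 42.2)² + (y + 93.5)² = 145.01²; (x + 85.4)² + (y + 7.9)² = 72.46²; (x + 29.6)² + (y − 26.4)² = 28.89².
Subtracting the Seismometer 1 equation from the Seismometer 2 and Seismometer 3 equations removes the quadratic terms:
-86.4 x + 171.2 y = 12609.93
25.2 x + 239.8 y = 11243.30
Solving the 2×2 system: x ≈ -43.9, y ≈ 51.5 km.

-43.9 km east, 51.5 km north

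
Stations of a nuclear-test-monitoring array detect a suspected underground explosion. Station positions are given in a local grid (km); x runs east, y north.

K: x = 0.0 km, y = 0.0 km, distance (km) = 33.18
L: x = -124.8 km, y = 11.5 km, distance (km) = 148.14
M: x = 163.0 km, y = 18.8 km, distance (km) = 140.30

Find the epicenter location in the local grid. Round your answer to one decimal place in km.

Circle about each station: x² + y² = 33.18²; (x + 124.8)² + (y − 11.5)² = 148.14²; (x − 163.0)² + (y − 18.8)² = 140.30².
Subtracting pairs of circle equations eliminates x²+y² and gives linear equations (the radical axes):
-249.6 x + 23.0 y = -5137.26
326.0 x + 37.6 y = 8339.26
Solving the 2×2 system: x ≈ 22.8, y ≈ 24.1 km.

22.8 km east, 24.1 km north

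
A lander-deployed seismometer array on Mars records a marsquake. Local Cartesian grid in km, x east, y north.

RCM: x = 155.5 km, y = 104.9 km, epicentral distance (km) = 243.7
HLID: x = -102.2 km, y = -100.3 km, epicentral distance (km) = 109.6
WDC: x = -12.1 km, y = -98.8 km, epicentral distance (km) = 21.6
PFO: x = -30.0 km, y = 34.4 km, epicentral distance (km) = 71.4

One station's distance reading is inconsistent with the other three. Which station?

Solve using three stations at a time. Using RCM, HLID, WDC (subtract circle equations pairwise → linear system) gives (x, y) ≈ (6.7, -88.1).
Distances from that point to each station vs reported:
  RCM: calculated 243.7 vs reported 243.7 → residual 0.0 km
  HLID: calculated 109.6 vs reported 109.6 → residual 0.0 km
  WDC: calculated 21.6 vs reported 21.6 → residual 0.0 km
  PFO: calculated 127.9 vs reported 71.4 → residual 56.5 km
RCM, HLID, WDC are mutually consistent (residuals ≈ 0); PFO is off by 56.5 km.

PFO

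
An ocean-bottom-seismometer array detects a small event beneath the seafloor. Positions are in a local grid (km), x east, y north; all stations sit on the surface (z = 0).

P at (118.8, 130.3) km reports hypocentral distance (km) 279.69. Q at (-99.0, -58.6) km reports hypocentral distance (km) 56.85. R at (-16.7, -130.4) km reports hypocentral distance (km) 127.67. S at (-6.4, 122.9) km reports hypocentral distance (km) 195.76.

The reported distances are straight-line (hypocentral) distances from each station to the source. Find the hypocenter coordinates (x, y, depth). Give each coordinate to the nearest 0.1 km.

Each station gives a sphere (x−x_i)² + (y−y_i)² + z² = d_i² (stations at z=0).
Subtracting the P sphere from Q and R: z² cancels, leaving linear equations in x and y:
-435.6 x − 377.8 y = 57138.00
-271.0 x − 521.4 y = 48118.39
Solving: x ≈ -93.096, y ≈ -43.900 km (keep extra digits for the depth step; rounded: -93.1, -43.9).
Then from the P sphere: z² = 279.69² − (x − 118.8)² − (y − 130.3)² with x = -93.096, y = -43.900, so z ≈ 54.598 ≈ 54.6 km.
Check against S (with the unrounded solution): distance 195.75 ≈ 195.76 km. ✓

x ≈ -93.1 km, y ≈ -43.9 km, depth ≈ 54.6 km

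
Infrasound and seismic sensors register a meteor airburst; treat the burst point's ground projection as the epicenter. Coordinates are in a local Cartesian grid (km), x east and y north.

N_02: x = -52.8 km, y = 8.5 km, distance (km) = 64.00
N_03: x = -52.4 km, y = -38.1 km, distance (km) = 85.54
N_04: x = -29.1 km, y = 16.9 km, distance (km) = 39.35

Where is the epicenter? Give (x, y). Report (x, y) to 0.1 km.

Circle about each station: (x + 52.8)² + (y − 8.5)² = 64.00²; (x + 52.4)² + (y + 38.1)² = 85.54²; (x + 29.1)² + (y − 16.9)² = 39.35².
Subtracting pairs of circle equations eliminates x²+y² and gives linear equations (the radical axes):
0.8 x − 93.2 y = -1883.81
47.4 x + 16.8 y = 819.91
Solving the 2×2 system: x ≈ 10.1, y ≈ 20.3 km.
Check against N_02 (with the unrounded x, y): √((x + 52.8)²+(y − 8.5)²) = 64.00 ≈ 64.00 km. ✓

(10.1, 20.3)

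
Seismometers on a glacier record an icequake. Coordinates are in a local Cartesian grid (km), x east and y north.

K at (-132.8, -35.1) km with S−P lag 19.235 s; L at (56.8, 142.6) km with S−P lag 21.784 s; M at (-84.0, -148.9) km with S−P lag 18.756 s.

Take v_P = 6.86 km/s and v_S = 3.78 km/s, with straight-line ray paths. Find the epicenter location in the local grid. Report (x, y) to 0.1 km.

x ≈ 29.1 km, y ≈ -38.7 km

Distance from S−P lag: d = Δt · v_P v_S / (v_P − v_S) = Δt · (6.86·3.78)/(6.86−3.78) ≈ 8.4191·Δt.
So d_K = 161.94, d_L = 183.40, d_M = 157.91 km.
Circle about each station: (x + 132.8)² + (y + 35.1)² = 161.94²; (x − 56.8)² + (y − 142.6)² = 183.40²; (x + 84.0)² + (y + 148.9)² = 157.91².
Subtracting the K equation from the L and M equations removes the quadratic terms:
379.2 x + 355.4 y = -2717.85
97.6 x − 227.6 y = 11648.36
Solving the 2×2 system: x ≈ 29.1, y ≈ -38.7 km.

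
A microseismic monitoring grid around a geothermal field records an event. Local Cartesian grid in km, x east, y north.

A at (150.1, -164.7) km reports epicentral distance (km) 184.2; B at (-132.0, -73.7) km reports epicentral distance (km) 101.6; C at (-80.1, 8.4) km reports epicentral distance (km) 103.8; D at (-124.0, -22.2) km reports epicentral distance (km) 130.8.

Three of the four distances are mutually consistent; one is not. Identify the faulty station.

Solve using three stations at a time. Using A, C, D (subtract circle equations pairwise → linear system) gives (x, y) ≈ (2.9, -54.0).
Distances from that point to each station vs reported:
  A: calculated 184.2 vs reported 184.2 → residual 0.0 km
  B: calculated 136.3 vs reported 101.6 → residual 34.7 km
  C: calculated 103.8 vs reported 103.8 → residual 0.0 km
  D: calculated 130.8 vs reported 130.8 → residual 0.0 km
A, C, D are mutually consistent (residuals ≈ 0); B is off by 34.7 km.

B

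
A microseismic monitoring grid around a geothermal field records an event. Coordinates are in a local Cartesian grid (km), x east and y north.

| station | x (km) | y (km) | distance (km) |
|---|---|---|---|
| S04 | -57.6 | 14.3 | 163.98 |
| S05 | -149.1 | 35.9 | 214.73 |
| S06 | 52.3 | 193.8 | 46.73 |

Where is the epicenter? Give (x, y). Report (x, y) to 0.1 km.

Circle about each station: (x + 57.6)² + (y − 14.3)² = 163.98²; (x + 149.1)² + (y − 35.9)² = 214.73²; (x − 52.3)² + (y − 193.8)² = 46.73².
Subtracting the S04 equation from the S05 and S06 equations removes the quadratic terms:
-183.0 x + 43.2 y = 777.84
219.8 x + 359.0 y = 61477.23
Solving the 2×2 system: x ≈ 31.6, y ≈ 151.9 km.

x ≈ 31.6 km, y ≈ 151.9 km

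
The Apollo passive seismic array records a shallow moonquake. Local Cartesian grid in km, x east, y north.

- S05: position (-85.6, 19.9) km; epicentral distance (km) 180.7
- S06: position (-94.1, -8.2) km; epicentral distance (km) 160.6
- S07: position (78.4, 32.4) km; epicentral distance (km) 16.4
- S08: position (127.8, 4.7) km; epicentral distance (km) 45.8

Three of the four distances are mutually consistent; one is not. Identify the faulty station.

S06

Solve using three stations at a time. Using S05, S07, S08 (subtract circle equations pairwise → linear system) gives (x, y) ≈ (94.4, 36.0).
Distances from that point to each station vs reported:
  S05: calculated 180.7 vs reported 180.7 → residual 0.0 km
  S06: calculated 193.6 vs reported 160.6 → residual 33.0 km
  S07: calculated 16.4 vs reported 16.4 → residual 0.0 km
  S08: calculated 45.8 vs reported 45.8 → residual 0.0 km
S05, S07, S08 are mutually consistent (residuals ≈ 0); S06 is off by 33.0 km.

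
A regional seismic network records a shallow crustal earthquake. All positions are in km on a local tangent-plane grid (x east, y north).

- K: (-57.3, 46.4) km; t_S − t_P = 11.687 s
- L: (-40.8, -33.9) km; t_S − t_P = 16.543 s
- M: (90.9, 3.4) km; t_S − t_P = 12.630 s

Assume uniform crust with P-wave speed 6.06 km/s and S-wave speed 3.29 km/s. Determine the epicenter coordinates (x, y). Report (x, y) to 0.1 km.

Distance from S−P lag: d = Δt · v_P v_S / (v_P − v_S) = Δt · (6.06·3.29)/(6.06−3.29) ≈ 7.1976·Δt.
So d_K = 84.12, d_L = 119.07, d_M = 90.91 km.
Circle about each station: (x + 57.3)² + (y − 46.4)² = 84.12²; (x + 40.8)² + (y + 33.9)² = 119.07²; (x − 90.9)² + (y − 3.4)² = 90.91².
Subtracting the K equation from the L and M equations removes the quadratic terms:
33.0 x − 160.6 y = -9723.89
296.4 x − 86.0 y = 1649.67
Solving the 2×2 system: x ≈ 24.6, y ≈ 65.6 km.

x ≈ 24.6 km, y ≈ 65.6 km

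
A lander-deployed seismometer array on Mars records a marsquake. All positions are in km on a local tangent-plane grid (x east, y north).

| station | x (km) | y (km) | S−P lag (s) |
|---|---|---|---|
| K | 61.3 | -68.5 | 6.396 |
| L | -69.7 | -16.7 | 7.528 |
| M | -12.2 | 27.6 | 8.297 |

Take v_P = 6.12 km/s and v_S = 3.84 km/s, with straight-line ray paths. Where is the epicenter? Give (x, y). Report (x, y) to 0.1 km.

Distance from S−P lag: d = Δt · v_P v_S / (v_P − v_S) = Δt · (6.12·3.84)/(6.12−3.84) ≈ 10.3074·Δt.
So d_K = 65.93, d_L = 77.59, d_M = 85.52 km.
Circle about each station: (x − 61.3)² + (y + 68.5)² = 65.93²; (x + 69.7)² + (y + 16.7)² = 77.59²; (x + 12.2)² + (y − 27.6)² = 85.52².
Subtracting the K equation from the L and M equations removes the quadratic terms:
-262.0 x + 103.6 y = -4986.40
-147.0 x + 192.2 y = -10506.25
Solving the 2×2 system: x ≈ -3.7, y ≈ -57.5 km.

-3.7 km east, -57.5 km north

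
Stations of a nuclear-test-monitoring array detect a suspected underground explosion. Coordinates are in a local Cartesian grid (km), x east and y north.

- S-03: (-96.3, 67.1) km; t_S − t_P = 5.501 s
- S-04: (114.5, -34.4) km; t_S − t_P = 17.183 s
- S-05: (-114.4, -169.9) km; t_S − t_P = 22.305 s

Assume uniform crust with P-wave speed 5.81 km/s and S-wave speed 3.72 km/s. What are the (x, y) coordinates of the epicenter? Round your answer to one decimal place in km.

Distance from S−P lag: d = Δt · v_P v_S / (v_P − v_S) = Δt · (5.81·3.72)/(5.81−3.72) ≈ 10.3412·Δt.
So d_S-03 = 56.89, d_S-04 = 177.69, d_S-05 = 230.66 km.
Circle about each station: (x + 96.3)² + (y − 67.1)² = 56.89²; (x − 114.5)² + (y + 34.4)² = 177.69²; (x + 114.4)² + (y + 169.9)² = 230.66².
Subtracting the S-03 equation from the S-04 and S-05 equations removes the quadratic terms:
421.6 x − 203.0 y = -27819.75
-36.2 x − 474.0 y = -21790.29
Solving the 2×2 system: x ≈ -42.3, y ≈ 49.2 km.

(-42.3, 49.2)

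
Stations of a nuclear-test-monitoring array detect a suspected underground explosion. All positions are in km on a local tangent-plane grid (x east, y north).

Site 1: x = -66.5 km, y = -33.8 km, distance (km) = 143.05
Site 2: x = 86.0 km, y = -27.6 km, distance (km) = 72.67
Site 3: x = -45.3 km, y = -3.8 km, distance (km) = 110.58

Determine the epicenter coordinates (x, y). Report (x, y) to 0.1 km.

(56.7, 38.9)

Circle about each station: (x + 66.5)² + (y + 33.8)² = 143.05²; (x − 86.0)² + (y + 27.6)² = 72.67²; (x + 45.3)² + (y + 3.8)² = 110.58².
Subtracting the Site 1 equation from the Site 2 and Site 3 equations removes the quadratic terms:
305.0 x + 12.4 y = 17775.44
42.4 x + 60.0 y = 4737.21
Solving the 2×2 system: x ≈ 56.7, y ≈ 38.9 km.
Check against Site 1 (with the unrounded x, y): √((x + 66.5)²+(y + 33.8)²) = 143.04 ≈ 143.05 km. ✓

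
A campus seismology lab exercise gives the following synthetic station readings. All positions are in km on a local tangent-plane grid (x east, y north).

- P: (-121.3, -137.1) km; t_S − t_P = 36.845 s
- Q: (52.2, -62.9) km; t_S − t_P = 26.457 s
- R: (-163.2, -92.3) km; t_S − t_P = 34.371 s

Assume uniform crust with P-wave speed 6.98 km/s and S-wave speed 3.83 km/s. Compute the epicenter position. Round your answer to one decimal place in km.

-6.6 km east, 153.8 km north

Distance from S−P lag: d = Δt · v_P v_S / (v_P − v_S) = Δt · (6.98·3.83)/(6.98−3.83) ≈ 8.4868·Δt.
So d_P = 312.70, d_Q = 224.54, d_R = 291.70 km.
Circle about each station: (x + 121.3)² + (y + 137.1)² = 312.70²; (x − 52.2)² + (y + 62.9)² = 224.54²; (x + 163.2)² + (y + 92.3)² = 291.70².
Subtracting the P equation from the Q and R equations removes the quadratic terms:
347.0 x + 148.4 y = 20534.23
-83.8 x + 89.6 y = 14335.83
Solving the 2×2 system: x ≈ -6.6, y ≈ 153.8 km.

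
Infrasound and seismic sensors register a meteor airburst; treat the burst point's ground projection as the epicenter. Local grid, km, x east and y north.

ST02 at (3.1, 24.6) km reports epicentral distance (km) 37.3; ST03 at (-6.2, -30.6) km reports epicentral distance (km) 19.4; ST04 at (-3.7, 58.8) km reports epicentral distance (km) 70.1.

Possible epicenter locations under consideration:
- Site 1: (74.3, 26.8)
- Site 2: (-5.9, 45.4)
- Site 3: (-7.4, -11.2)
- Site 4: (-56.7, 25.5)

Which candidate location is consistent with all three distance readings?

Site 3

For each candidate, compare |candidate − station| to the reported distance:
Site 1: residuals ST02 33.9, ST03 79.5, ST04 14.2 → max 79.5 km
Site 2: residuals ST02 14.6, ST03 56.6, ST04 56.5 → max 56.6 km
Site 3: residuals ST02 0.0, ST03 0.0, ST04 0.0 → max 0.0 km
Site 4: residuals ST02 22.5, ST03 56.1, ST04 7.5 → max 56.1 km
Only Site 3 has all residuals ≈ 0.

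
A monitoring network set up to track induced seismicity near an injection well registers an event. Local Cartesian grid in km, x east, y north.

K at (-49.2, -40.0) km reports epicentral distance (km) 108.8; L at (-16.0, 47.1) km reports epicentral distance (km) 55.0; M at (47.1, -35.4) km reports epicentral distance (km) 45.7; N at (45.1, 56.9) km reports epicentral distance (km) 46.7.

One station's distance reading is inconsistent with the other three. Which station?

L

Solve using three stations at a time. Using K, M, N (subtract circle equations pairwise → linear system) gives (x, y) ≈ (47.3, 10.3).
Distances from that point to each station vs reported:
  K: calculated 108.8 vs reported 108.8 → residual 0.0 km
  L: calculated 73.2 vs reported 55.0 → residual 18.2 km
  M: calculated 45.7 vs reported 45.7 → residual 0.0 km
  N: calculated 46.7 vs reported 46.7 → residual 0.0 km
K, M, N are mutually consistent (residuals ≈ 0); L is off by 18.2 km.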